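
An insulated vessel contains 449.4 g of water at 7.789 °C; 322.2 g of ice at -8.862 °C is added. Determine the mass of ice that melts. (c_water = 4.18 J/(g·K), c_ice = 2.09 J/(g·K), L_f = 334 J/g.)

m_melted ≈ 25.9 g

Cooling the water to 0 °C releases 449.4·4.18·7.789 = 14632 J.
Of that, 322.2·2.09·8.862 = 5967.7 J goes to bring the ice to 0 °C, leaving 8663.9 J.
Melting all 322.2 g of ice would need 322.2·334 = 107615 J.
8663.9 J < 107615 J, so only part of the ice melts and the system sits at 0 °C.
Mass melted = 8663.9/334 ≈ 25.94 g.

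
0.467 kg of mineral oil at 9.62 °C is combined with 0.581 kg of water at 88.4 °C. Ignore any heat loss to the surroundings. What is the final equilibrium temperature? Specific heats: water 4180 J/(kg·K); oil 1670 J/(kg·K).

Let T be the final temperature. ΣQ_i = 0:
0.581·4180·(T − 88.4) + 0.467·1670·(T − 9.62) = 0
2428.6(T − 88.4) + 779.89(T − 9.62) = 0
3208.5 T = 222189
T = 222189 / 3208.5 = 69.3 °C

T_f ≈ 69.3 °C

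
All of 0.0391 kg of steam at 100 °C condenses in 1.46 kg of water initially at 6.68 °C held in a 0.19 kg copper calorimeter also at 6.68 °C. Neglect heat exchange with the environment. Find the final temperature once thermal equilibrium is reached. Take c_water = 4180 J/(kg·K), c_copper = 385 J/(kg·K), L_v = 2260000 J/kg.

Heat gained plus heat lost sum to zero:
condense steam: −0.0391×2260000 = −88366; condensed water 100 °C→T: 163.44(T − 100); water warms: 1.46×4180×(T − 6.68) = 6102.8(T − 6.68); copper cup: 0.19×385×(T − 6.68) = 73.15(T − 6.68)
6339.4 T = 88366 + 16344 + 41255 = 145965
T ≈ 23.03 °C (< 100 °C, so full condensation is consistent).

T_f ≈ 23.0 °C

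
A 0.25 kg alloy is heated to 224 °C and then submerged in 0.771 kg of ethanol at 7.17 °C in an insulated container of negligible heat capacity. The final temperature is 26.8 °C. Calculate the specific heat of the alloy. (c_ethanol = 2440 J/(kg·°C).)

c ≈ 749 J/(kg·°C)

Energy conservation, ΣQ = 0:
0.25×c×(26.8 − 224) + 0.771×2440×(26.8 − 7.17) = 0
-49.3 c = -36929
c = -36929/-49.3 ≈ 749.1 J/(kg·°C)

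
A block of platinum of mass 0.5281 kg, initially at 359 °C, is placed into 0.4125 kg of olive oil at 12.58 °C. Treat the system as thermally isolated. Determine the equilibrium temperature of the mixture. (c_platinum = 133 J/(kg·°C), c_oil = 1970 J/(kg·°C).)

T_f = Σ m_i c_i T_i / Σ m_i c_i:
T_f = (70.24*359 + 812.62*12.58) / (70.24 + 812.62)
    = 35438 / 882.86 ≈ 40.14 °C

T_f ≈ 40.1 °C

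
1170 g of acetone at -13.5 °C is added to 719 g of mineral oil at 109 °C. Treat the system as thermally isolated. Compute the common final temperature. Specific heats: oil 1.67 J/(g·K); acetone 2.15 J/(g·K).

Energy conservation, ΣQ = 0:
719·1.67·(T − 109) + 1170·2.15·(T − (-13.5)) = 0
1200.7(T − 109) + 2515.5(T − (-13.5)) = 0
(1200.7 + 2515.5) T = 1200.7·109 + 2515.5·(-13.5)
T = 96920/3716.2 ≈ 26.08 °C

T_f ≈ 26.1 °C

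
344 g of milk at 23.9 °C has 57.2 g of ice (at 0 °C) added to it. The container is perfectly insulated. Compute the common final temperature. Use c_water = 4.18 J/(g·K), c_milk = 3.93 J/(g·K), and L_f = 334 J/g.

Energy balance with sensible and latent terms:
melt ice: 57.2×334 = 19105; warm the meltwater: 239.1 T; milk cools: 344×3.93×(T − 23.9) = 1351.9(T − 23.9)
1591 T = 32311 − 19105 = 13206
T ≈ 8.30 °C. Since T > 0 °C, the all-ice-melts assumption holds.

T_f ≈ 8.3 °C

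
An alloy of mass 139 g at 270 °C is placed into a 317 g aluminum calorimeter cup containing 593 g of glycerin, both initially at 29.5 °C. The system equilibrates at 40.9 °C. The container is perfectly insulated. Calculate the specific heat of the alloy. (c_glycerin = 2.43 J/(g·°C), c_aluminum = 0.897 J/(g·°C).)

c ≈ 0.618 J/(g·°C)

Net heat exchanged in the isolated system is zero:
139·c·(40.9 − 270) + 593·2.43·(40.9 − 29.5) + 317·0.897·(40.9 − 29.5) = 0
-31845 c = -19669
c = -19669/-31845 ≈ 0.6176 J/(g·°C)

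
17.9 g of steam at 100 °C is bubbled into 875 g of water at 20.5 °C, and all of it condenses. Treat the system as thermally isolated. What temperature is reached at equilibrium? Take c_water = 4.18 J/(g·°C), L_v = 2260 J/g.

T_f ≈ 32.9 °C

Conservation of energy gives ΣQ = 0:
steam→water at 100 °C releases m L_v = 17.9·2260 = 40454
  condensed water 100 °C→T: 74.82(T − 100)
  water warms: 875·4.18·(T − 20.5) = 3657.5(T − 20.5)
3732.3 T = 40454 + 7482.2 + 74979 = 122915
T ≈ 32.93 °C, under the boiling point, so the assumption holds.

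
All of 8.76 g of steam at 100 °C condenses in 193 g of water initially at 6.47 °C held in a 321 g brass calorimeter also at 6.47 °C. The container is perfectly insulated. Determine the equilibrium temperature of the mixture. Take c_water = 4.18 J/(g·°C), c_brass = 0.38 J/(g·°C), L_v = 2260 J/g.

T_f ≈ 30.5 °C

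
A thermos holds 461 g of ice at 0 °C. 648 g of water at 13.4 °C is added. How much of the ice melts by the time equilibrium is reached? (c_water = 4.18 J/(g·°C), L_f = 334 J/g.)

m_melted ≈ 109 g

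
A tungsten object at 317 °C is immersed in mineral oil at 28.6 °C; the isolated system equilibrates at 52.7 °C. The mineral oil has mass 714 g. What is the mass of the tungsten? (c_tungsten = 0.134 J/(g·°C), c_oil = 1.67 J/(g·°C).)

m ≈ 811 g

Taking heat into each body as positive, Σ m c ΔT = 0:
m×0.134×(52.7 − 317) + 714×1.67×(52.7 − 28.6) = 0
-35.42 m = -28736
m = -28736/-35.42 ≈ 811.4 g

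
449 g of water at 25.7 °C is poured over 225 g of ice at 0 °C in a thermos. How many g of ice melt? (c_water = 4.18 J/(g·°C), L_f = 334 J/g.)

Water can give up m c ΔT = 449·4.18·25.7 = 48234 J before reaching 0 °C.
Melting all 225 g of ice would need 225·334 = 75150 J.
48234 J < 75150 J, so only part of the ice melts and the system sits at 0 °C.
Mass melted = 48234/334 ≈ 144.4 g.

m_melted ≈ 144 g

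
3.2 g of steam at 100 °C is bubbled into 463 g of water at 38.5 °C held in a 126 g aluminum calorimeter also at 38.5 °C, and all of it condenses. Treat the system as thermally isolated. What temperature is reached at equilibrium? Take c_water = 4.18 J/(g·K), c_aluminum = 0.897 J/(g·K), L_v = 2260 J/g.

T_f ≈ 42.4 °C

Setting the total heat transfer to zero:
latent heat released on condensation: 3.2×2260 = 7232; condensed water 100 °C→T: 13.38(T − 100); water warms: 463×4.18×(T − 38.5) = 1935.3(T − 38.5); cup: 113.02(T − 38.5)
2061.7 T = 7232 + 1337.6 + 78862 = 87432
T ≈ 42.41 °C (< 100 °C, so full condensation is consistent).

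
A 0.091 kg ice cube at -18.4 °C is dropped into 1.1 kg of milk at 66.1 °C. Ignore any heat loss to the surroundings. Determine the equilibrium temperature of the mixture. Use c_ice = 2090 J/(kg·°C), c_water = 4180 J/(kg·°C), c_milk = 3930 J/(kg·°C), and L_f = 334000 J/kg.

T_f ≈ 53.5 °C

Heat gained plus heat lost sum to zero:
ice -18.4→0 °C: 0.091·2090·18.4 = 3499.5
  melt ice: 0.091·334000 = 30394
  meltwater 0→T: 0.091·4180·T = 380.38 T
  milk: 4323(T − 66.1)
4703.4 T = 285750 − 33893 = 251857
T ≈ 53.55 °C. Since T > 0 °C, the all-ice-melts assumption holds.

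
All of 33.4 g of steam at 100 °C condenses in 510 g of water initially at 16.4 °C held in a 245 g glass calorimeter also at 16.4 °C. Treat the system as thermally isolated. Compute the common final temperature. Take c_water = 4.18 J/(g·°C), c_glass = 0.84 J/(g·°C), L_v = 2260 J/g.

Energy conservation, ΣQ = 0:
steam→water at 100 °C releases m L_v = 33.4·2260 = 75484; condensed water 100 °C→T: 139.61(T − 100); original water: 2131.8(T − 16.4); cup: 205.8(T − 16.4)
2477.2 T = 75484 + 13961 + 38337 = 127782
T ≈ 51.58 °C — below 100 °C, confirming all the steam condensed.

T_f ≈ 51.6 °C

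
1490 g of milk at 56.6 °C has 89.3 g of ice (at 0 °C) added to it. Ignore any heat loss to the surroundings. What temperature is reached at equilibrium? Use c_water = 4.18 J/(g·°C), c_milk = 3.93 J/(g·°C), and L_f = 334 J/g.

Let T be the final temperature. ΣQ_i = 0:
melt ice: 89.3·334 = 29826
  warm the meltwater: 373.27 T
  milk: 5855.7(T − 56.6)
6229 T = 331433 − 29826 = 301606
T ≈ 48.42 °C. Since T > 0 °C, the all-ice-melts assumption holds.

T_f ≈ 48.4 °C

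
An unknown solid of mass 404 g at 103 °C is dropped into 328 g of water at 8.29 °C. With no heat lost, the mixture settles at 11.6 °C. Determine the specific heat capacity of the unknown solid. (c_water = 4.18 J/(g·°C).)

c ≈ 0.123 J/(g·°C)

m_s c (T_s − T_f) = m_water c_water (T_f − T_0):
404·c·(103 − 11.6) = 328·4.18·(11.6 − 8.29)
36926 c = 4538.1  ⇒  c ≈ 0.1229 J/(g·°C)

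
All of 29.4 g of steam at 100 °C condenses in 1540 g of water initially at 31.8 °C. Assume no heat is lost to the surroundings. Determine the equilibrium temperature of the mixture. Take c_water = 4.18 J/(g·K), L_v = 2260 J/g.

T_f ≈ 43.2 °C

Energy conservation, ΣQ = 0:
condense steam: −29.4·2260 = −66444; condensed water 100 °C→T: 122.89(T − 100); original water: 6437.2(T − 31.8)
6560.1 T = 66444 + 12289 + 204703 = 283436
T ≈ 43.21 °C — below 100 °C, confirming all the steam condensed.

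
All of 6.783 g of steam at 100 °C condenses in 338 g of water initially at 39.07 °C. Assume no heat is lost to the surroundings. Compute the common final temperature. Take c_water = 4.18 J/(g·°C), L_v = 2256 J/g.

Net heat exchanged in the isolated system is zero:
latent heat released on condensation: 6.783×2256 = 15302; condensate cools 100→T: 6.783×4.18×(T − 100) = 28.35(T − 100); original water: 1412.8(T − 39.07)
1441.2 T = 15302 + 2835.3 + 55200 = 73337
T ≈ 50.89 °C — below 100 °C, confirming all the steam condensed.

T_f ≈ 50.9 °C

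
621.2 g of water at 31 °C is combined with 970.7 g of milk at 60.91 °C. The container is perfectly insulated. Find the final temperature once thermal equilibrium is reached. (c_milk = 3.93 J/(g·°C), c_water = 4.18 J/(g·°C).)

T_f ≈ 48.8 °C

With ΣQ=0 the equilibrium temperature is the m·c-weighted mean:
T_f = (3814.9*60.91 + 2596.6*31) / (3814.9 + 2596.6)
    = 312858 / 6411.5 ≈ 48.80 °C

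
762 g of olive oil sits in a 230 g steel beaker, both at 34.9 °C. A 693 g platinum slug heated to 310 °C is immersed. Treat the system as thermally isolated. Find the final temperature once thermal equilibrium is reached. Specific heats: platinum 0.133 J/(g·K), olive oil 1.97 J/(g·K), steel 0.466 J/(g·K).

T_f ≈ 49.8 °C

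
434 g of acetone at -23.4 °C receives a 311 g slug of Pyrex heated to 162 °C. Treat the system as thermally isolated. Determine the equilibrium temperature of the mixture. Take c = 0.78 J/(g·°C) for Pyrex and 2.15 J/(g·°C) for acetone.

T_f ≈ 14.9 °C

With ΣQ=0 the equilibrium temperature is the m·c-weighted mean:
T_f = (242.58×162 + 933.1×(-23.4)) / (242.58 + 933.1)
    = 17463 / 1175.7 ≈ 14.85 °C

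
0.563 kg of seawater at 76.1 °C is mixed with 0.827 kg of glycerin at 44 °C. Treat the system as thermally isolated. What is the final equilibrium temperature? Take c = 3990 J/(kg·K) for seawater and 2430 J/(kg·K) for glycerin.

T_f ≈ 60.9 °C

Set heat shed by the hot body equal to heat absorbed by the cold body:
0.563×3990×(76.1 − T) = 0.827×2430×(T − 44)
2246.4(76.1 − T) = 2009.6(T − 44)
4256 T = 259372  ⇒  T ≈ 60.94 °C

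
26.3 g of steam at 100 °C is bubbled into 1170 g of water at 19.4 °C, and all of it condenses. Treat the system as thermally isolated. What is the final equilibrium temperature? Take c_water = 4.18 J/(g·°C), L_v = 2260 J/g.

T_f ≈ 33.1 °C

Conservation of energy gives ΣQ = 0:
latent heat released on condensation: 26.3·2260 = 59438
  condensate cools 100→T: 26.3·4.18·(T − 100) = 109.93(T − 100)
  original water: 4890.6(T − 19.4)
5000.5 T = 59438 + 10993 + 94878 = 165309
T ≈ 33.06 °C — below 100 °C, confirming all the steam condensed.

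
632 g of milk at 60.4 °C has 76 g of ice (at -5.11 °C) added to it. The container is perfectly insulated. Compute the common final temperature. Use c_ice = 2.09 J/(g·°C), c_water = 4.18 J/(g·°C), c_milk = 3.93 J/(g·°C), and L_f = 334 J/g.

Heat gained plus heat lost sum to zero:
warm ice to 0 °C: 76·2.09·(0 − (-5.11)) = 811.67
  fusion: m_ice L_f = 76·334 = 25384
  meltwater 0→T: 76·4.18·T = 317.68 T
  milk cools: 632·3.93·(T − 60.4) = 2483.8(T − 60.4)
2801.4 T = 150019 − 26196 = 123823
T ≈ 44.20 °C (positive, so assuming full melt was valid).

T_f ≈ 44.2 °C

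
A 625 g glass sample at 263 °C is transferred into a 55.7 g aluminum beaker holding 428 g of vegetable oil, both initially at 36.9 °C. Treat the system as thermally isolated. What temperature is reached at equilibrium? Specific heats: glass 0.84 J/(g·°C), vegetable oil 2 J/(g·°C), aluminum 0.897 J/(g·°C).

Taking heat into each body as positive, Σ m c ΔT = 0:
625×0.84×(T − 263) + 428×2×(T − 36.9) + 55.7×0.897×(T − 36.9) = 0
1431 T = 171505
T = 171505/1431 ≈ 119.85 °C

T_f ≈ 119.9 °C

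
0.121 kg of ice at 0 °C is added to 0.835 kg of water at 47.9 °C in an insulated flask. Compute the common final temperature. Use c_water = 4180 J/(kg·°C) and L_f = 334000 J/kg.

T_f ≈ 31.7 °C

Taking heat into each body as positive, Σ m c ΔT = 0:
melt ice: 0.121×334000 = 40414
  warm the meltwater: 505.78 T
  water: 3490.3(T − 47.9)
3996.1 T = 167185 − 40414 = 126771
T ≈ 31.72 °C — above 0 °C, consistent with complete melting.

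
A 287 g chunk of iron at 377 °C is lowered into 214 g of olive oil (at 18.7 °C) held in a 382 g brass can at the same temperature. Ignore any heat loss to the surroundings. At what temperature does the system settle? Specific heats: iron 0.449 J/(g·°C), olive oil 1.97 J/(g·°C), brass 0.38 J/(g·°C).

T_f ≈ 85.1 °C

Energy conservation, ΣQ = 0:
287·0.449·(T − 377) + 214·1.97·(T − 18.7) + 382·0.38·(T − 18.7) = 0
128.86(T − 377) + 421.58(T − 18.7) + 145.16(T − 18.7) = 0
695.6 T = 59179
T = 59179 / 695.6 = 85.1 °C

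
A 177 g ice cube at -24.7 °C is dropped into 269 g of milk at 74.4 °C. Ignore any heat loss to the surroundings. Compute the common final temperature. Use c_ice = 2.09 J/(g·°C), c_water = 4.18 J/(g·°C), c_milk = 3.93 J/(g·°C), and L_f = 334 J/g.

T_f ≈ 5.8 °C

Energy balance with sensible and latent terms:
warm ice to 0 °C: 177·2.09·(0 − (-24.7)) = 9137.3; melt ice: 177·334 = 59118; meltwater 0→T: 177·4.18·T = 739.86 T; milk cools: 269·3.93·(T − 74.4) = 1057.2(T − 74.4)
1797 T = 78653 − 68255 = 10398
T ≈ 5.79 °C — above 0 °C, consistent with complete melting.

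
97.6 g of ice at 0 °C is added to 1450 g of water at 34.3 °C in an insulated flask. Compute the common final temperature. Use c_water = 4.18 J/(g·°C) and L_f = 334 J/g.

Energy balance with sensible and latent terms:
fusion: m_ice L_f = 97.6×334 = 32598
  warm the meltwater: 407.97 T
  water cools: 1450×4.18×(T − 34.3) = 6061(T − 34.3)
6469 T = 207892 − 32598 = 175294
T ≈ 27.10 °C (positive, so assuming full melt was valid).

T_f ≈ 27.1 °C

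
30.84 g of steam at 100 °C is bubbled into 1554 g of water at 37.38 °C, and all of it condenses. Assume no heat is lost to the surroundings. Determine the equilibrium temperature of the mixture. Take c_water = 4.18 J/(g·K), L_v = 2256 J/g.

Net heat exchanged in the isolated system is zero:
latent heat released on condensation: 30.84·2256 = 69575; condensed water 100 °C→T: 128.91(T − 100); original water: 6495.7(T − 37.38)
6624.6 T = 69575 + 12891 + 242810 = 325276
T ≈ 49.10 °C, under the boiling point, so the assumption holds.

T_f ≈ 49.1 °C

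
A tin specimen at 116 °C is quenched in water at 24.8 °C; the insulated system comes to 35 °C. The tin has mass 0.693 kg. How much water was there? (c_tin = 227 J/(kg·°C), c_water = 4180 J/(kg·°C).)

Let T be the final temperature. ΣQ_i = 0:
0.693×227×(35 − 116) + m×4180×(35 − 24.8) = 0
42636 m = 12742
m = 12742/42636 ≈ 0.2989 kg

m ≈ 0.299 kg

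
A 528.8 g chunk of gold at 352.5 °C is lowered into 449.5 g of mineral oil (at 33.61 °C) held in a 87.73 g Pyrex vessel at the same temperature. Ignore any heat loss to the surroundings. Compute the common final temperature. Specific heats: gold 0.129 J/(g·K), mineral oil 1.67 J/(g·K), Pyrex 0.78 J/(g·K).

Setting the total heat transfer to zero:
528.8×0.129×(T − 352.5) + 449.5×1.67×(T − 33.61) + 87.73×0.78×(T − 33.61) = 0
(68.22 + 750.66 + 68.43) T = 68.22×352.5 + 750.66×33.61 + 68.43×33.61
T = 51576/887.31 ≈ 58.13 °C

T_f ≈ 58.1 °C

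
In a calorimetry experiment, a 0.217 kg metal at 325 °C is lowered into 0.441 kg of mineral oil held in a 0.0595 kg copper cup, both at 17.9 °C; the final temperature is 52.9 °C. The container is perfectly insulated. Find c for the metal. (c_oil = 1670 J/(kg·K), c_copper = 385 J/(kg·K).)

c ≈ 450 J/(kg·K)

Let T be the final temperature. ΣQ_i = 0:
0.217×c×(52.9 − 325) + 0.441×1670×(52.9 − 17.9) + 0.0595×385×(52.9 − 17.9) = 0
-59.05 c = -26578
c = -26578/-59.05 ≈ 450.1 J/(kg·K)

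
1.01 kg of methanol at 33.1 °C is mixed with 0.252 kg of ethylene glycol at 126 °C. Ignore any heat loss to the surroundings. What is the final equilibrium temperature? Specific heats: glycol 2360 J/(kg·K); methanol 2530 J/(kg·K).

T_f ≈ 50.6 °C

Let T be the final temperature. ΣQ_i = 0:
0.252×2360×(T − 126) + 1.01×2530×(T − 33.1) = 0
3150 T = 159515
T = 159515/3150 ≈ 50.64 °C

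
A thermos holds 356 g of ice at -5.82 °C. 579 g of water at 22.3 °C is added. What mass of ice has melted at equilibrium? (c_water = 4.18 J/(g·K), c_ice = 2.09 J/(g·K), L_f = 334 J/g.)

m_melted ≈ 149 g

Cooling the water to 0 °C releases 579×4.18×22.3 = 53971 J.
Warming the ice to 0 °C takes 356×2.09×5.82 = 4330.3 J, leaving 49641 J for melting.
Melting all 356 g of ice would need 356×334 = 118904 J.
That's not enough to melt it all — equilibrium is at 0 °C with ice remaining.
Mass melted = 49641/334 ≈ 148.6 g.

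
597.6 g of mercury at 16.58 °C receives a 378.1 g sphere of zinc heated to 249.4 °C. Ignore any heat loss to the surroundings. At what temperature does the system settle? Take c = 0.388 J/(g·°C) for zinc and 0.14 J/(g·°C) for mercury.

T_f ≈ 164.8 °C

T_f is the heat-capacity-weighted average of the initial temperatures:
T_f = (146.7*249.4 + 83.66*16.58) / (146.7 + 83.66)
    = 37975 / 230.37 ≈ 164.85 °C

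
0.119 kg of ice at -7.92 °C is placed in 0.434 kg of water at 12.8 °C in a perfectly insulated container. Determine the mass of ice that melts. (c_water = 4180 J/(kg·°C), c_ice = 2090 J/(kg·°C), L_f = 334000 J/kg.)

m_melted ≈ 0.0636 kg

Water can give up m c ΔT = 0.434·4180·12.8 = 23221 J before reaching 0 °C.
Of that, 0.119·2090·7.92 = 1969.8 J goes to bring the ice to 0 °C, leaving 21251 J.
Fully melting the ice requires m_ice L_f = 0.119·334000 = 39746 J.
Since 21251 < 39746 J, not all the ice melts; equilibrium is at 0 °C.
m_melted·334000 = 21251  ⇒  m_melted ≈ 0.06363 kg.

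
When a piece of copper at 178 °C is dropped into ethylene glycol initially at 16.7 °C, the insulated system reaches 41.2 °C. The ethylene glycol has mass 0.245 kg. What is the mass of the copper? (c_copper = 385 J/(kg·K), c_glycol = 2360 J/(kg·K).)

Heat gained plus heat lost sum to zero:
m·385·(41.2 − 178) + 0.245·2360·(41.2 − 16.7) = 0
-52668 m = -14166
m = -14166/-52668 ≈ 0.269 kg

m ≈ 0.269 kg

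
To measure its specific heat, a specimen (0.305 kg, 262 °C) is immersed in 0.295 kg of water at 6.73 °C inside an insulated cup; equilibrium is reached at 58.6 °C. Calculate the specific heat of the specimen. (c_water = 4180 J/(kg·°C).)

c ≈ 1030 J/(kg·°C)

Heat lost by the specimen = heat gained by the water:
0.305×c×(262 − 58.6) = 0.295×4180×(58.6 − 6.73)
62.04 c = 63961  ⇒  c ≈ 1031 J/(kg·°C)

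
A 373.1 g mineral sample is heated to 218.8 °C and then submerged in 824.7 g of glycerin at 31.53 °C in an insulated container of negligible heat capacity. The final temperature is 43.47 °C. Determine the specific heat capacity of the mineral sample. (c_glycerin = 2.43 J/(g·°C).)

c ≈ 0.366 J/(g·°C)

Heat lost by the mineral sample = heat gained by the glycerin:
373.1·c·(218.8 − 43.47) = 824.7·2.43·(43.47 − 31.53)
65416 c = 23928  ⇒  c ≈ 0.3658 J/(g·°C)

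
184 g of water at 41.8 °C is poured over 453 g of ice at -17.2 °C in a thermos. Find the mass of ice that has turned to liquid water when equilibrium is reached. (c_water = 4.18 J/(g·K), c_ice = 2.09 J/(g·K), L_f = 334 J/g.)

m_melted ≈ 47.5 g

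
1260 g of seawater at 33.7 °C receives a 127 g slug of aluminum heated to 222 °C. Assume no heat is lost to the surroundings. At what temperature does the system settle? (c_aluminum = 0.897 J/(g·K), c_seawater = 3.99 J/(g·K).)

T_f ≈ 37.9 °C

With ΣQ=0 the equilibrium temperature is the m·c-weighted mean:
T_f = (113.92×222 + 5027.4×33.7) / (113.92 + 5027.4)
    = 194713 / 5141.3 ≈ 37.87 °C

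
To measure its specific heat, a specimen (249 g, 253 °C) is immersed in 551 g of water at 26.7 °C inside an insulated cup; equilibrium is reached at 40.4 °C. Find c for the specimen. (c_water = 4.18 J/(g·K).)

Net heat exchanged in the isolated system is zero:
249×c×(40.4 − 253) + 551×4.18×(40.4 − 26.7) = 0
-52937 c = -31554
c = -31554/-52937 ≈ 0.5961 J/(g·K)

c ≈ 0.596 J/(g·K)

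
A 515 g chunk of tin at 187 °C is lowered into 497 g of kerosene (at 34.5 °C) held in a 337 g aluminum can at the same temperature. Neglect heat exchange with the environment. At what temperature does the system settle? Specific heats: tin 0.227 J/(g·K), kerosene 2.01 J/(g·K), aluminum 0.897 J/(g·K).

Energy conservation, ΣQ = 0:
515·0.227·(T − 187) + 497·2.01·(T − 34.5) + 337·0.897·(T − 34.5) = 0
1418.2 T = 66755
T = 66755/1418.2 ≈ 47.07 °C

T_f ≈ 47.1 °C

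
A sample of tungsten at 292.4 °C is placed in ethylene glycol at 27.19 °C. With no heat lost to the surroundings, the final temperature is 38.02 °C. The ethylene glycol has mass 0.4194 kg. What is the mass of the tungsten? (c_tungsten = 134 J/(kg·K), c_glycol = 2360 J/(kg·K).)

m ≈ 0.314 kg

|Q_tungsten| = |Q_glycol|:
m·134·(292.4 − 38.02) = 0.4194·2360·(38.02 − 27.19)
34087 m = 10719  ⇒  m ≈ 0.3145 kg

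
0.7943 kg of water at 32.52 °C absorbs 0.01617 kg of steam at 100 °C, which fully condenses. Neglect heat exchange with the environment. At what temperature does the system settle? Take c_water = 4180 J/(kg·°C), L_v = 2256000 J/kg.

T_f ≈ 44.6 °C

Net heat exchanged in the isolated system is zero:
steam→water at 100 °C releases m L_v = 0.01617×2256000 = 36480
  condensed water 100 °C→T: 67.59(T − 100)
  water warms: 0.7943×4180×(T − 32.52) = 3320.2(T − 32.52)
3387.8 T = 36480 + 6759.1 + 107972 = 151211
T ≈ 44.63 °C — below 100 °C, confirming all the steam condensed.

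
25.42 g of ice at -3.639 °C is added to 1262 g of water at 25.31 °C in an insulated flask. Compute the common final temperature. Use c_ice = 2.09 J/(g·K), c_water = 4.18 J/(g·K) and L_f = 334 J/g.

T_f ≈ 23.2 °C

Sum of m c ΔT and latent-heat terms is zero:
warm ice to 0 °C: 25.42×2.09×(0 − (-3.639)) = 193.33
  latent heat to melt: 25.42×334 = 8490.3
  meltwater 0→T: 25.42×4.18×T = 106.26 T
  water cools: 1262×4.18×(T − 25.31) = 5275.2(T − 25.31)
5381.4 T = 133514 − 8683.6 = 124831
T ≈ 23.20 °C (positive, so assuming full melt was valid).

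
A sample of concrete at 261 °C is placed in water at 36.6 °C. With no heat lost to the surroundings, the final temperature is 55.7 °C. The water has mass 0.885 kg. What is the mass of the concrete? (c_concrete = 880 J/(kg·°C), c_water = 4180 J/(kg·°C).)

m ≈ 0.391 kg

Heat gained plus heat lost sum to zero:
m×880×(55.7 − 261) + 0.885×4180×(55.7 − 36.6) = 0
-180664 m = -70657
m = -70657/-180664 ≈ 0.3911 kg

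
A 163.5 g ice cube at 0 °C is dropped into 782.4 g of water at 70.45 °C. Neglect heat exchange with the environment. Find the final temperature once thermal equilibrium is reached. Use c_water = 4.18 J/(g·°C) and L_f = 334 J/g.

T_f ≈ 44.5 °C

Taking heat into each body as positive, Σ m c ΔT = 0:
fusion: m_ice L_f = 163.5·334 = 54609
  warm the meltwater: 683.43 T
  water cools: 782.4·4.18·(T − 70.45) = 3270.4(T − 70.45)
3953.9 T = 230402 − 54609 = 175793
T ≈ 44.46 °C (positive, so assuming full melt was valid).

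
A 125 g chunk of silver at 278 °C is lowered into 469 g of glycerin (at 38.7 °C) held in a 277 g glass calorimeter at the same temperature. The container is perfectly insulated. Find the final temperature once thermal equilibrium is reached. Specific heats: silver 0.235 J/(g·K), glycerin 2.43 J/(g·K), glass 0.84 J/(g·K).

T_f ≈ 43.7 °C

Conservation of energy gives ΣQ = 0:
125*0.235*(T − 278) + 469*2.43*(T − 38.7) + 277*0.84*(T − 38.7) = 0
(29.38 + 1139.7 + 232.68) T = 29.38*278 + 1139.7*38.7 + 232.68*38.7
T = 61276/1401.7 ≈ 43.71 °C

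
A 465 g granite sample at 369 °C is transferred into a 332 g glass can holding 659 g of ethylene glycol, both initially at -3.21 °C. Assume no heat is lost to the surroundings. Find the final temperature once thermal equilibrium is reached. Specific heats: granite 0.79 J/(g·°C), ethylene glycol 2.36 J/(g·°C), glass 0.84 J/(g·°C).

T_f ≈ 58.9 °C

T_f is the heat-capacity-weighted average of the initial temperatures:
T_f = (367.35*369 + 1555.2*(-3.21) + 278.88*(-3.21)) / (367.35 + 1555.2 + 278.88)
    = 129665 / 2201.5 ≈ 58.90 °C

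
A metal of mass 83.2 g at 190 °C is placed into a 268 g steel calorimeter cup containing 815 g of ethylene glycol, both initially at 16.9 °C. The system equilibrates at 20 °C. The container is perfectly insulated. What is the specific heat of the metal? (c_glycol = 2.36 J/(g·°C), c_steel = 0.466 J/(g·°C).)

c ≈ 0.449 J/(g·°C)

Setting the total heat transfer to zero:
83.2×c×(20 − 190) + 815×2.36×(20 − 16.9) + 268×0.466×(20 − 16.9) = 0
-14144 c = -6349.7
c = -6349.7/-14144 ≈ 0.4489 J/(g·°C)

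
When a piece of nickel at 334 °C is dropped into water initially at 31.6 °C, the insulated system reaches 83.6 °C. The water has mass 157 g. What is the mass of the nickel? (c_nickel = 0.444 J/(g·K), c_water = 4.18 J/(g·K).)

m ≈ 307 g

|Q_nickel| = |Q_water|:
m·0.444·(334 − 83.6) = 157·4.18·(83.6 − 31.6)
111.18 m = 34126  ⇒  m ≈ 306.9 g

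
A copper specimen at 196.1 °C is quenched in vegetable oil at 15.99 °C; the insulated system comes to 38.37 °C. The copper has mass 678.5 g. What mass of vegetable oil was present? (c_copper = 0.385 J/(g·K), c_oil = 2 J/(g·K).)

m ≈ 921 g

Heat lost by the copper = heat gained by the oil:
678.5×0.385×(196.1 − 38.37) = m×2×(38.37 − 15.99)
44.76 m = 41203  ⇒  m ≈ 920.5 g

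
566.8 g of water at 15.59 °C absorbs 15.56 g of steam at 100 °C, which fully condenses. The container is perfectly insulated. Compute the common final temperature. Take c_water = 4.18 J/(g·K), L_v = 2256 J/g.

Net heat exchanged in the isolated system is zero:
latent heat released on condensation: 15.56·2256 = 35103; condensate cools 100→T: 15.56·4.18·(T − 100) = 65.04(T − 100); water warms: 566.8·4.18·(T − 15.59) = 2369.2(T − 15.59)
2434.3 T = 35103 + 6504.1 + 36936 = 78544
T ≈ 32.27 °C (< 100 °C, so full condensation is consistent).

T_f ≈ 32.3 °C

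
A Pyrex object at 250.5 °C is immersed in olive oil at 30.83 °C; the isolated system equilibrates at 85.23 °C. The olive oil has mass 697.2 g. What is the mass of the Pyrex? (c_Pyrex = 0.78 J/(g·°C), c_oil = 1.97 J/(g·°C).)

m ≈ 580 g

|Q_Pyrex| = |Q_oil|:
m×0.78×(250.5 − 85.23) = 697.2×1.97×(85.23 − 30.83)
128.91 m = 74718  ⇒  m ≈ 579.6 g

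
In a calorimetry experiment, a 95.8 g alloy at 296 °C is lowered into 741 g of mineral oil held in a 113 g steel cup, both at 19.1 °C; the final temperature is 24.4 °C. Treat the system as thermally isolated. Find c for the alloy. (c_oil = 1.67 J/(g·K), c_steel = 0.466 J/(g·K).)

c ≈ 0.263 J/(g·K)

Let T be the final temperature. ΣQ_i = 0:
95.8×c×(24.4 − 296) + 741×1.67×(24.4 − 19.1) + 113×0.466×(24.4 − 19.1) = 0
-26019 c = -6837.7
c = -6837.7/-26019 ≈ 0.2628 J/(g·K)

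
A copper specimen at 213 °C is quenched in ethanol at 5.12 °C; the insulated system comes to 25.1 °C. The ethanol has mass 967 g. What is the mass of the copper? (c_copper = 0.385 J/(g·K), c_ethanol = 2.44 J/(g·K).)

m ≈ 652 g

Heat lost by the copper = heat gained by the ethanol:
m·0.385·(213 − 25.1) = 967·2.44·(25.1 − 5.12)
72.34 m = 47142  ⇒  m ≈ 651.7 g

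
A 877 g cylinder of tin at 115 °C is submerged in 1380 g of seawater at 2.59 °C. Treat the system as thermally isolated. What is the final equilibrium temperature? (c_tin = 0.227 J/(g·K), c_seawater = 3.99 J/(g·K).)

T_f ≈ 6.5 °C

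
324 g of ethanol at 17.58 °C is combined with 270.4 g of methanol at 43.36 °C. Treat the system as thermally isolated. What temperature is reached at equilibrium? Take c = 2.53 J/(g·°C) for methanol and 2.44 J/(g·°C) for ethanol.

T_f = Σ m_i c_i T_i / Σ m_i c_i:
T_f = (684.11·43.36 + 790.56·17.58) / (684.11 + 790.56)
    = 43561 / 1474.7 ≈ 29.54 °C

T_f ≈ 29.5 °C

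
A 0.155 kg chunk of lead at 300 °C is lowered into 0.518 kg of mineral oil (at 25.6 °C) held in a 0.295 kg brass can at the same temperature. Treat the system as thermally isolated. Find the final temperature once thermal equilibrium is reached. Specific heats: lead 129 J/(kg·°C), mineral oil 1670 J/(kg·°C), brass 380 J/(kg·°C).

Taking heat into each body as positive, Σ m c ΔT = 0:
0.155*129*(T − 300) + 0.518*1670*(T − 25.6) + 0.295*380*(T − 25.6) = 0
20(T − 300) + 865.06(T − 25.6) + 112.1(T − 25.6) = 0
(20 + 865.06 + 112.1) T = 20*300 + 865.06*25.6 + 112.1*25.6
T = 31014 / 997.16 = 31.1 °C

T_f ≈ 31.1 °C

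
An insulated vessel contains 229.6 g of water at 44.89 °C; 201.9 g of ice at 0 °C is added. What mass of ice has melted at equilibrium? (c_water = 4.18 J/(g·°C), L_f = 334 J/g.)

m_melted ≈ 129 g

Heat available from the water dropping to 0 °C: 229.6·4.18·44.89 = 43082 J.
Fully melting the ice requires m_ice L_f = 201.9·334 = 67435 J.
Since 43082 < 67435 J, not all the ice melts; equilibrium is at 0 °C.
m_melt = 43082 / L_f = 129 g.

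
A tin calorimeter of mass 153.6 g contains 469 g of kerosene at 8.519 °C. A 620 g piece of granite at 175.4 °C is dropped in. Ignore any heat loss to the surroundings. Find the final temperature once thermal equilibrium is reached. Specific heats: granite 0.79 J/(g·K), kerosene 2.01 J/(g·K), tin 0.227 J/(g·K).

T_f ≈ 64.2 °C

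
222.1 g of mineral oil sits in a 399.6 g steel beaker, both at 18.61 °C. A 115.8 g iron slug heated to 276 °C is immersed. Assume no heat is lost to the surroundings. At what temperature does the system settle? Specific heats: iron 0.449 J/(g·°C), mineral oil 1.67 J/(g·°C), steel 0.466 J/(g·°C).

T_f ≈ 40.6 °C

Let T be the final temperature. ΣQ_i = 0:
115.8*0.449*(T − 276) + 222.1*1.67*(T − 18.61) + 399.6*0.466*(T − 18.61) = 0
51.99(T − 276) + 370.91(T − 18.61) + 186.21(T − 18.61) = 0
609.11 T = 24718
T = 24718/609.11 ≈ 40.58 °C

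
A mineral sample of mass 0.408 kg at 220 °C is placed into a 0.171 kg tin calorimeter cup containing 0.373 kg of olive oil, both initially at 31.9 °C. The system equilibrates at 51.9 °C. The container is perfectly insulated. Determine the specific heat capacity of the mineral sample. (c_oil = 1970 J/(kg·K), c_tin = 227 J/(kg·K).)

c ≈ 226 J/(kg·K)

Net heat exchanged in the isolated system is zero:
0.408·c·(51.9 − 220) + 0.373·1970·(51.9 − 31.9) + 0.171·227·(51.9 − 31.9) = 0
-68.58 c = -15473
c = -15473/-68.58 ≈ 225.6 J/(kg·K)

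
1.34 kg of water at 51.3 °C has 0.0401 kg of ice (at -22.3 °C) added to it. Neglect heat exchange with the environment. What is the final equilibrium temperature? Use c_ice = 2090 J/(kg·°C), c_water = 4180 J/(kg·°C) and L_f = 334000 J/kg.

Let T be the final temperature. ΣQ_i = 0:
warm ice to 0 °C: 0.0401×2090×(0 − (-22.3)) = 1868.9; melt ice: 0.0401×334000 = 13393; warm the meltwater: 167.62 T; water cools: 1.34×4180×(T − 51.3) = 5601.2(T − 51.3)
5768.8 T = 287342 − 15262 = 272079
T ≈ 47.16 °C (positive, so assuming full melt was valid).

T_f ≈ 47.2 °C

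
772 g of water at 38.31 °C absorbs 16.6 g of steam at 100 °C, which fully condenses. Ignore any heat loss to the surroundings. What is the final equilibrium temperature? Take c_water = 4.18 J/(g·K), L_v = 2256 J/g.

Heat gained plus heat lost sum to zero:
steam→water at 100 °C releases m L_v = 16.6·2256 = 37450; condensate cools 100→T: 16.6·4.18·(T − 100) = 69.39(T − 100); original water: 3227(T − 38.31)
3296.3 T = 37450 + 6938.8 + 123625 = 168013
T ≈ 50.97 °C (< 100 °C, so full condensation is consistent).

T_f ≈ 51.0 °C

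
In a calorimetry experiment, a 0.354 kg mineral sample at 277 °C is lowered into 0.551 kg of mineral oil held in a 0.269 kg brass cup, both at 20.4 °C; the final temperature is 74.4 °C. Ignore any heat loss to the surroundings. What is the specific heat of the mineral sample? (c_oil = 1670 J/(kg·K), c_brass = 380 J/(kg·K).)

Taking heat into each body as positive, Σ m c ΔT = 0:
0.354·c·(74.4 − 277) + 0.551·1670·(74.4 − 20.4) + 0.269·380·(74.4 − 20.4) = 0
-71.72 c = -55209
c = -55209/-71.72 ≈ 769.8 J/(kg·K)

c ≈ 770 J/(kg·K)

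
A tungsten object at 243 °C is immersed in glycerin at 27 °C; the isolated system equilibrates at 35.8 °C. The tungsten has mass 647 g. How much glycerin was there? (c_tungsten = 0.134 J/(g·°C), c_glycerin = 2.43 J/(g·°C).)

m ≈ 840 g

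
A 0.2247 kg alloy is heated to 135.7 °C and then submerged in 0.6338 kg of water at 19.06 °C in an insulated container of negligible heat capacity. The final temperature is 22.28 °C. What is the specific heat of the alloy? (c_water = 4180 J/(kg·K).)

Heat gained plus heat lost sum to zero:
0.2247×c×(22.28 − 135.7) + 0.6338×4180×(22.28 − 19.06) = 0
-25.49 c = -8530.7
c = -8530.7/-25.49 ≈ 334.7 J/(kg·K)

c ≈ 335 J/(kg·K)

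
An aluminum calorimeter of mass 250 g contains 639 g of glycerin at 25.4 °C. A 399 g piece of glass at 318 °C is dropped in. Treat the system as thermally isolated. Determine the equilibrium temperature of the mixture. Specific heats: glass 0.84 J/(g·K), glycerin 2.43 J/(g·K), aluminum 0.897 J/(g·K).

T_f ≈ 71.8 °C

Taking heat into each body as positive, Σ m c ΔT = 0:
399·0.84·(T − 318) + 639·2.43·(T − 25.4) + 250·0.897·(T − 25.4) = 0
2112.2 T = 151717
T = 151717/2112.2 ≈ 71.83 °C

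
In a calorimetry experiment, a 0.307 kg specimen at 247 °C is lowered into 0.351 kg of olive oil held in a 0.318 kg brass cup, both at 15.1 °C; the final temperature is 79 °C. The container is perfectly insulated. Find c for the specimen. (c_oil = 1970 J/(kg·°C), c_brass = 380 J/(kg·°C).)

Net heat exchanged in the isolated system is zero:
0.307×c×(79 − 247) + 0.351×1970×(79 − 15.1) + 0.318×380×(79 − 15.1) = 0
-51.58 c = -51907
c = -51907/-51.58 ≈ 1006 J/(kg·°C)

c ≈ 1010 J/(kg·°C)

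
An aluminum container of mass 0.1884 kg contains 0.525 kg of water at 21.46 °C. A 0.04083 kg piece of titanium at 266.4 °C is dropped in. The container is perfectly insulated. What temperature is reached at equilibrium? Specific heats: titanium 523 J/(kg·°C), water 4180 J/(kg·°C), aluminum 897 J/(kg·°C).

Energy conservation, ΣQ = 0:
0.04083·523·(T − 266.4) + 0.525·4180·(T − 21.46) + 0.1884·897·(T − 21.46) = 0
21.35(T − 266.4) + 2194.5(T − 21.46) + 168.99(T − 21.46) = 0
2384.8 T = 56409
T = 56409 / 2384.8 = 23.7 °C

T_f ≈ 23.7 °C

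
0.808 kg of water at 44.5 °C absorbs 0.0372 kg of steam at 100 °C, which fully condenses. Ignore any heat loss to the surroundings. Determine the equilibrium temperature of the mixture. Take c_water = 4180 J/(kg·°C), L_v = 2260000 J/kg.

Let T be the final temperature. ΣQ_i = 0:
latent heat released on condensation: 0.0372·2260000 = 84072; condensed water 100 °C→T: 155.5(T − 100); original water: 3377.4(T − 44.5)
3532.9 T = 84072 + 15550 + 150296 = 249918
T ≈ 70.74 °C (< 100 °C, so full condensation is consistent).

T_f ≈ 70.7 °C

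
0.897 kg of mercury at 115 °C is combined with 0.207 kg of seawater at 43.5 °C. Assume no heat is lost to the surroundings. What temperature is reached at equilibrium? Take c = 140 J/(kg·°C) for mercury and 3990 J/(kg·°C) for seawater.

T_f ≈ 52.9 °C

With ΣQ=0 the equilibrium temperature is the m·c-weighted mean:
T_f = (125.58·115 + 825.93·43.5) / (125.58 + 825.93)
    = 50370 / 951.51 ≈ 52.94 °C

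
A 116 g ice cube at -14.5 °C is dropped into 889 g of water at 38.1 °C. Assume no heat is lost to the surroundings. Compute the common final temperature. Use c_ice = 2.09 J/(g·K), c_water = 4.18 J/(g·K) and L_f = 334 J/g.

Energy balance with sensible and latent terms:
ice -14.5→0 °C: 116×2.09×14.5 = 3515.4; latent heat to melt: 116×334 = 38744; warm the meltwater: 484.88 T; water cools: 889×4.18×(T − 38.1) = 3716(T − 38.1)
4200.9 T = 141580 − 42259 = 99321
T ≈ 23.64 °C — above 0 °C, consistent with complete melting.

T_f ≈ 23.6 °C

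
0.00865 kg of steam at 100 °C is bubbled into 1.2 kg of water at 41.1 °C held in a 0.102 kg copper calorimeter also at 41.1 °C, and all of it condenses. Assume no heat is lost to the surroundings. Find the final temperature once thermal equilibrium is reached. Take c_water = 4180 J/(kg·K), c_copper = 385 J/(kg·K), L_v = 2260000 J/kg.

T_f ≈ 45.4 °C

Taking heat into each body as positive, Σ m c ΔT = 0:
steam→water at 100 °C releases m L_v = 0.00865·2260000 = 19549
  condensed water 100 °C→T: 36.16(T − 100)
  water warms: 1.2·4180·(T − 41.1) = 5016(T − 41.1)
  copper cup: 0.102·385·(T − 41.1) = 39.27(T − 41.1)
5091.4 T = 19549 + 3615.7 + 207772 = 230936
T ≈ 45.36 °C, under the boiling point, so the assumption holds.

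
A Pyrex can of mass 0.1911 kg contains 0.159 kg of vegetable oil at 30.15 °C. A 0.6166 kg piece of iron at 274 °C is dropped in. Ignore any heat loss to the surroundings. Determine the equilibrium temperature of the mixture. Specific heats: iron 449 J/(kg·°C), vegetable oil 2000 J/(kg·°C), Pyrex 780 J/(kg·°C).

Taking heat into each body as positive, Σ m c ΔT = 0:
0.6166*449*(T − 274) + 0.159*2000*(T − 30.15) + 0.1911*780*(T − 30.15) = 0
743.91 T = 89940
T = 89940 / 743.91 = 121 °C

T_f ≈ 120.9 °C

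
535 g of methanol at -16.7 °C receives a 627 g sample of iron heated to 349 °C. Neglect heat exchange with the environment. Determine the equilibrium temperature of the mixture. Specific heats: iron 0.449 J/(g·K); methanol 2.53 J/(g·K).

Set heat shed by the hot body equal to heat absorbed by the cold body:
627·0.449·(349 − T) = 535·2.53·(T − (-16.7))
281.52(349 − T) = 1353.5(T − (-16.7))
1635.1 T = 75647  ⇒  T ≈ 46.27 °C

T_f ≈ 46.3 °C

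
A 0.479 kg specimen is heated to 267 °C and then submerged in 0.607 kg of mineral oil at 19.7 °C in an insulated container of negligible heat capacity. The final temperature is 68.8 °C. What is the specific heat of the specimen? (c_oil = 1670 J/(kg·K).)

c ≈ 524 J/(kg·K)

Taking heat into each body as positive, Σ m c ΔT = 0:
0.479×c×(68.8 − 267) + 0.607×1670×(68.8 − 19.7) = 0
-94.94 c = -49772
c = -49772/-94.94 ≈ 524.3 J/(kg·K)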